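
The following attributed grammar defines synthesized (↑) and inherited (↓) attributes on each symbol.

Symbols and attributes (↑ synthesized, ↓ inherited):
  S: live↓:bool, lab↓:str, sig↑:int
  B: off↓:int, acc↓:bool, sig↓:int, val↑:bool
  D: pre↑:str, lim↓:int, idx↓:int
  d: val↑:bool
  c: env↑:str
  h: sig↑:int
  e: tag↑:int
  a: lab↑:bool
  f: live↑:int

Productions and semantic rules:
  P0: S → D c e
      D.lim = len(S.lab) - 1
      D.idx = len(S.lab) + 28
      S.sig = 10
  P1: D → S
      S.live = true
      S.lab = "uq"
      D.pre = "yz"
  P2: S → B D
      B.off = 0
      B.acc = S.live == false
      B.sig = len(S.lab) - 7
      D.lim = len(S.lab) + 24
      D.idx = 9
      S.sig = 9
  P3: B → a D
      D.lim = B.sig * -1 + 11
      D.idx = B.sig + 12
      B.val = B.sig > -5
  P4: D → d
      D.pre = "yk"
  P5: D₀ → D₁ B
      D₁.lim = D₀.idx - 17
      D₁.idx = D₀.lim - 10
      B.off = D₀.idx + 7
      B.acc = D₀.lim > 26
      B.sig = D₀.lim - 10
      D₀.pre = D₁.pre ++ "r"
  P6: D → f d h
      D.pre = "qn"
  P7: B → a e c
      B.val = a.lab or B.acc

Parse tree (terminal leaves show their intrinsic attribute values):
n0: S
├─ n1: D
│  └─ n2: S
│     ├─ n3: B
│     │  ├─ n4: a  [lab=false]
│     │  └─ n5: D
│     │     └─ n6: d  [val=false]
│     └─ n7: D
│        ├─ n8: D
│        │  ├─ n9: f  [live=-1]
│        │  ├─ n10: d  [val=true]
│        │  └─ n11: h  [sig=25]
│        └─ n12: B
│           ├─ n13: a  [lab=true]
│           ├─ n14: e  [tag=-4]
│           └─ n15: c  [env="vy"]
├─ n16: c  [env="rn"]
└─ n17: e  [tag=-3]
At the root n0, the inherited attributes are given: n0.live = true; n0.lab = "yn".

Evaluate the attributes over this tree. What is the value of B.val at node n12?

1. n0.live = true  [given at root]
2. n0.lab = "yn"  [given at root]
3. n1.lim = 1  [len(S.lab) - 1]
4. n1.idx = 30  [len(S.lab) + 28]
5. n2.live = true  [true]
6. n2.lab = "uq"  ["uq"]
7. n3.off = 0  [0]
8. n3.acc = false  [S.live == false]
9. n3.sig = -5  [len(S.lab) - 7]
10. n4.lab = false  [terminal]
11. n5.lim = 16  [B.sig * -1 + 11]
12. n5.idx = 7  [B.sig + 12]
13. n6.val = false  [terminal]
14. n5.pre = "yk"  ["yk"]
15. n3.val = false  [B.sig > -5]
16. n7.lim = 26  [len(S.lab) + 24]
17. n7.idx = 9  [9]
18. n8.lim = -8  [D₀.idx - 17]
19. n8.idx = 16  [D₀.lim - 10]
20. n9.live = -1  [terminal]
21. n10.val = true  [terminal]
22. n11.sig = 25  [terminal]
23. n8.pre = "qn"  ["qn"]
24. n12.off = 16  [D₀.idx + 7]
25. n12.acc = false  [D₀.lim > 26]
26. n12.sig = 16  [D₀.lim - 10]
27. n13.lab = true  [terminal]
28. n14.tag = -4  [terminal]
29. n15.env = "vy"  [terminal]
30. n12.val = true  [a.lab or B.acc]
31. n7.pre = "qnr"  [D₁.pre ++ "r"]
32. n2.sig = 9  [9]
33. n1.pre = "yz"  ["yz"]
34. n16.env = "rn"  [terminal]
35. n17.tag = -3  [terminal]
36. n0.sig = 10  [10]

true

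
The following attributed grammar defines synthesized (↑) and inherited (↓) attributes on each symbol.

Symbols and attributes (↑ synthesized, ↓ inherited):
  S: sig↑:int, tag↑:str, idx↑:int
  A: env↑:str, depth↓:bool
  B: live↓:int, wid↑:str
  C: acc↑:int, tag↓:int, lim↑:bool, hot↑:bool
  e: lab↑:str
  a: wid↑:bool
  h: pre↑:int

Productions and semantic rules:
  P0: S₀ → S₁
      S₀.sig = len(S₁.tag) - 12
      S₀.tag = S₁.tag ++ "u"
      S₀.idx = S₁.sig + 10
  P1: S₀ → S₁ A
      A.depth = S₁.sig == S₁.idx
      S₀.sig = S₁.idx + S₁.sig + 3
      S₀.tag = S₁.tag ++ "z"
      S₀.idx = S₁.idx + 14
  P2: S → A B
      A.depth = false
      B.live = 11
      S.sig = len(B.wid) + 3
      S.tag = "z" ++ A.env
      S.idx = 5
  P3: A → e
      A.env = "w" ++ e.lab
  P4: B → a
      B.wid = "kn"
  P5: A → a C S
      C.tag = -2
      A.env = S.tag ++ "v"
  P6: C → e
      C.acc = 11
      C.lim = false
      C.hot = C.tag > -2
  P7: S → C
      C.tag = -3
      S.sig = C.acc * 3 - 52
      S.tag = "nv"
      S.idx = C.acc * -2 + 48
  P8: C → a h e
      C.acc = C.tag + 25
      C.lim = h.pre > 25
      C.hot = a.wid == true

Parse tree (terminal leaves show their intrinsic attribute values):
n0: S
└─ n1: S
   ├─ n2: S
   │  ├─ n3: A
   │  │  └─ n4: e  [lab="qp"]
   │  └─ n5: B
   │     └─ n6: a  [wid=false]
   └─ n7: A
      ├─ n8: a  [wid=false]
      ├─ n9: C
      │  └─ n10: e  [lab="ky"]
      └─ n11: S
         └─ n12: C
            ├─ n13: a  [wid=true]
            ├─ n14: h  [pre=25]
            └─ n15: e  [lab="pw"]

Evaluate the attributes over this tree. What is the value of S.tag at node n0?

1. n3.depth = false  [false]
2. n4.lab = "qp"  [terminal]
3. n3.env = "wqp"  ["w" ++ e.lab]
4. n5.live = 11  [11]
5. n6.wid = false  [terminal]
6. n5.wid = "kn"  ["kn"]
7. n2.sig = 5  [len(B.wid) + 3]
8. n2.tag = "zwqp"  ["z" ++ A.env]
9. n2.idx = 5  [5]
10. n7.depth = true  [S₁.sig == S₁.idx]
11. n8.wid = false  [terminal]
12. n9.tag = -2  [-2]
13. n10.lab = "ky"  [terminal]
14. n9.acc = 11  [11]
15. n9.lim = false  [false]
16. n9.hot = false  [C.tag > -2]
17. n12.tag = -3  [-3]
18. n13.wid = true  [terminal]
19. n14.pre = 25  [terminal]
20. n15.lab = "pw"  [terminal]
21. n12.acc = 22  [C.tag + 25]
22. n12.lim = false  [h.pre > 25]
23. n12.hot = true  [a.wid == true]
24. n11.sig = 14  [C.acc * 3 - 52]
25. n11.tag = "nv"  ["nv"]
26. n11.idx = 4  [C.acc * -2 + 48]
27. n7.env = "nvv"  [S.tag ++ "v"]
28. n1.sig = 13  [S₁.idx + S₁.sig + 3]
29. n1.tag = "zwqpz"  [S₁.tag ++ "z"]
30. n1.idx = 19  [S₁.idx + 14]
31. n0.sig = -7  [len(S₁.tag) - 12]
32. n0.tag = "zwqpzu"  [S₁.tag ++ "u"]
33. n0.idx = 23  [S₁.sig + 10]

"zwqpzu"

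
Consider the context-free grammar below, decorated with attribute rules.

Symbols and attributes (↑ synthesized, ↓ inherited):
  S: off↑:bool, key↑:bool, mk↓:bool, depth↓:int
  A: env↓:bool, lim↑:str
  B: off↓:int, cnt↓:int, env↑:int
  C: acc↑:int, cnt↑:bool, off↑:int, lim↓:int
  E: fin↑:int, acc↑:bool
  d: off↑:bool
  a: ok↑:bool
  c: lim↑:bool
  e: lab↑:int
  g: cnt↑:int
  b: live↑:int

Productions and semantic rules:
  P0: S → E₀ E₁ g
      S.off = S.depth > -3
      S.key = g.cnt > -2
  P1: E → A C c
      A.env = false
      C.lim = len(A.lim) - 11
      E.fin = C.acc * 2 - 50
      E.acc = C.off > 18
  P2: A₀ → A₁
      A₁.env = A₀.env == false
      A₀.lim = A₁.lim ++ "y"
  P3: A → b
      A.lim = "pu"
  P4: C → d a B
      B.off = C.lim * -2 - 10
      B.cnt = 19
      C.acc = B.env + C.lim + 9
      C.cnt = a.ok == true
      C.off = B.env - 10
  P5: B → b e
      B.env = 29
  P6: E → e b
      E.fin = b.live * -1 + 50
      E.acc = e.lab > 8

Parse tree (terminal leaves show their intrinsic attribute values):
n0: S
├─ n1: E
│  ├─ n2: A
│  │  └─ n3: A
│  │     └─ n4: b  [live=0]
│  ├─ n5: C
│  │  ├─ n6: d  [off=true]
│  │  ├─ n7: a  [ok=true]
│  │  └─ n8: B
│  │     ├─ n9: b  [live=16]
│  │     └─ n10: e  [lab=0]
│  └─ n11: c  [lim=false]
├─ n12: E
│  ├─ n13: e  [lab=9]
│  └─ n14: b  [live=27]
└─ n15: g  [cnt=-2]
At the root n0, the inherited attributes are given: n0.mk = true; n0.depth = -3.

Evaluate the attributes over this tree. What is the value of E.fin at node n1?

10

1. n0.mk = true  [given at root]
2. n0.depth = -3  [given at root]
3. n2.env = false  [false]
4. n3.env = true  [A₀.env == false]
5. n4.live = 0  [terminal]
6. n3.lim = "pu"  ["pu"]
7. n2.lim = "puy"  [A₁.lim ++ "y"]
8. n5.lim = -8  [len(A.lim) - 11]
9. n6.off = true  [terminal]
10. n7.ok = true  [terminal]
11. n8.off = 6  [C.lim * -2 - 10]
12. n8.cnt = 19  [19]
13. n9.live = 16  [terminal]
14. n10.lab = 0  [terminal]
15. n8.env = 29  [29]
16. n5.acc = 30  [B.env + C.lim + 9]
17. n5.cnt = true  [a.ok == true]
18. n5.off = 19  [B.env - 10]
19. n11.lim = false  [terminal]
20. n1.fin = 10  [C.acc * 2 - 50]
21. n1.acc = true  [C.off > 18]
22. n13.lab = 9  [terminal]
23. n14.live = 27  [terminal]
24. n12.fin = 23  [b.live * -1 + 50]
25. n12.acc = true  [e.lab > 8]
26. n15.cnt = -2  [terminal]
27. n0.off = false  [S.depth > -3]
28. n0.key = false  [g.cnt > -2]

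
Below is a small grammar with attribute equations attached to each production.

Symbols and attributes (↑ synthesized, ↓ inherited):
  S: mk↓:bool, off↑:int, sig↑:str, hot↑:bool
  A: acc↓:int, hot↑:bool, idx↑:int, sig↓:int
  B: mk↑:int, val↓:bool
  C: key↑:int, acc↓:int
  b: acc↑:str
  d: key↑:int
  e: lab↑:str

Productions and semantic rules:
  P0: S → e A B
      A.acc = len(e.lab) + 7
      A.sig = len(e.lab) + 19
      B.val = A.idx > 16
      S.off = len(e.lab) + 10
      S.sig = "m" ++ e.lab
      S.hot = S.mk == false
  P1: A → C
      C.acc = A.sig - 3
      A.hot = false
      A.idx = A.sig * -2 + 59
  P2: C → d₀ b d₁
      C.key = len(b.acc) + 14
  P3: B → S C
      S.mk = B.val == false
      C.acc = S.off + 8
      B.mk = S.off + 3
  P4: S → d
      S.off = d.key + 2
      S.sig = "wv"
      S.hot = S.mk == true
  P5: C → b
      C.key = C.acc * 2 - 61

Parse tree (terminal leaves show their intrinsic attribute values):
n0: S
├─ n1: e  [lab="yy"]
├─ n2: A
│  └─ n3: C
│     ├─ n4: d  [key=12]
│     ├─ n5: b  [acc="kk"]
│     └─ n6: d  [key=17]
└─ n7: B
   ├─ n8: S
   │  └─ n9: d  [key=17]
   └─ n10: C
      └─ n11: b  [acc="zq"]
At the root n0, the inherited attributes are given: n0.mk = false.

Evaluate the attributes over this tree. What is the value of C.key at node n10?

1. n0.mk = false  [given at root]
2. n1.lab = "yy"  [terminal]
3. n2.acc = 9  [len(e.lab) + 7]
4. n2.sig = 21  [len(e.lab) + 19]
5. n3.acc = 18  [A.sig - 3]
6. n4.key = 12  [terminal]
7. n5.acc = "kk"  [terminal]
8. n6.key = 17  [terminal]
9. n3.key = 16  [len(b.acc) + 14]
10. n2.hot = false  [false]
11. n2.idx = 17  [A.sig * -2 + 59]
12. n7.val = true  [A.idx > 16]
13. n8.mk = false  [B.val == false]
14. n9.key = 17  [terminal]
15. n8.off = 19  [d.key + 2]
16. n8.sig = "wv"  ["wv"]
17. n8.hot = false  [S.mk == true]
18. n10.acc = 27  [S.off + 8]
19. n11.acc = "zq"  [terminal]
20. n10.key = -7  [C.acc * 2 - 61]
21. n7.mk = 22  [S.off + 3]
22. n0.off = 12  [len(e.lab) + 10]
23. n0.sig = "myy"  ["m" ++ e.lab]
24. n0.hot = true  [S.mk == false]

-7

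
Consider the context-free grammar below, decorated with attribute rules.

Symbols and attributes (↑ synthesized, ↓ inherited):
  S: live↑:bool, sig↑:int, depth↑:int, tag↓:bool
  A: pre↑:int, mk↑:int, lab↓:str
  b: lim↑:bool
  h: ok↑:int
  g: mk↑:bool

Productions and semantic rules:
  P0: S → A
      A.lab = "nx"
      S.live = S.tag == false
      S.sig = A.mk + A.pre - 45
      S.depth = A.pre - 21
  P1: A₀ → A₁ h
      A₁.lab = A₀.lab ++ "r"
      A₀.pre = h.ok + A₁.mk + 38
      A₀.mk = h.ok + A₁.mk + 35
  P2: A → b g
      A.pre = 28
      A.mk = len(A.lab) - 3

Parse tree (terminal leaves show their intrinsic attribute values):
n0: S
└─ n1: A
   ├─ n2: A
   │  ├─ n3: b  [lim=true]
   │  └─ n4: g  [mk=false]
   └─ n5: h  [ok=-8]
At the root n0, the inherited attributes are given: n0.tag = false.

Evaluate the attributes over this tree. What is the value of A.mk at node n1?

27

1. n0.tag = false  [given at root]
2. n1.lab = "nx"  ["nx"]
3. n2.lab = "nxr"  [A₀.lab ++ "r"]
4. n3.lim = true  [terminal]
5. n4.mk = false  [terminal]
6. n2.pre = 28  [28]
7. n2.mk = 0  [len(A.lab) - 3]
8. n5.ok = -8  [terminal]
9. n1.pre = 30  [h.ok + A₁.mk + 38]
10. n1.mk = 27  [h.ok + A₁.mk + 35]
11. n0.live = true  [S.tag == false]
12. n0.sig = 12  [A.mk + A.pre - 45]
13. n0.depth = 9  [A.pre - 21]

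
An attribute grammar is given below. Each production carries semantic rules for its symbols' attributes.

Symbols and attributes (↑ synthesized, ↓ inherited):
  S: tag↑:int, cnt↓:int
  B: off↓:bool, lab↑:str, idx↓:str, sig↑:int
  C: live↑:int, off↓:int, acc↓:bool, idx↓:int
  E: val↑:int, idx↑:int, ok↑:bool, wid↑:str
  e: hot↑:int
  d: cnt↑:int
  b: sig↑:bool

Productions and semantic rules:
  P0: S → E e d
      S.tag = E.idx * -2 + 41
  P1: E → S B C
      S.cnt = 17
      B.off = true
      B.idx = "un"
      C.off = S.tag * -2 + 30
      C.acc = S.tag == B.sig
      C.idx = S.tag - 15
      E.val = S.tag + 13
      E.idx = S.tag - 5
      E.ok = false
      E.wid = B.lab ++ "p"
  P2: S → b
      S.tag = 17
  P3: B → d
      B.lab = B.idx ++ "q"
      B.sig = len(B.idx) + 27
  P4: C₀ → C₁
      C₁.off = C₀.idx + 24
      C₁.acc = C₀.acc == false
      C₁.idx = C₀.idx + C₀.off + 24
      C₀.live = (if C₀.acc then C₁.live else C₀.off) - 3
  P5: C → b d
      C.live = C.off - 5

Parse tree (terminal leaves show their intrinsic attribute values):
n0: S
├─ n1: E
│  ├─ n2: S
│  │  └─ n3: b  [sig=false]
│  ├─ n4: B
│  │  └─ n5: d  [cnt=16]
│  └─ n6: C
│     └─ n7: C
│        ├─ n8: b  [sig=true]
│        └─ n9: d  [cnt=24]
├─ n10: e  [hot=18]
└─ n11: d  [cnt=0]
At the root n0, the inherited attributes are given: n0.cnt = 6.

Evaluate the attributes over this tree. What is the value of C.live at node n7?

1. n0.cnt = 6  [given at root]
2. n2.cnt = 17  [17]
3. n3.sig = false  [terminal]
4. n2.tag = 17  [17]
5. n4.off = true  [true]
6. n4.idx = "un"  ["un"]
7. n5.cnt = 16  [terminal]
8. n4.lab = "unq"  [B.idx ++ "q"]
9. n4.sig = 29  [len(B.idx) + 27]
10. n6.off = -4  [S.tag * -2 + 30]
11. n6.acc = false  [S.tag == B.sig]
12. n6.idx = 2  [S.tag - 15]
13. n7.off = 26  [C₀.idx + 24]
14. n7.acc = true  [C₀.acc == false]
15. n7.idx = 22  [C₀.idx + C₀.off + 24]
16. n8.sig = true  [terminal]
17. n9.cnt = 24  [terminal]
18. n7.live = 21  [C.off - 5]
19. n6.live = -7  [(if C₀.acc then C₁.live else C₀.off) - 3]
20. n1.val = 30  [S.tag + 13]
21. n1.idx = 12  [S.tag - 5]
22. n1.ok = false  [false]
23. n1.wid = "unqp"  [B.lab ++ "p"]
24. n10.hot = 18  [terminal]
25. n11.cnt = 0  [terminal]
26. n0.tag = 17  [E.idx * -2 + 41]

21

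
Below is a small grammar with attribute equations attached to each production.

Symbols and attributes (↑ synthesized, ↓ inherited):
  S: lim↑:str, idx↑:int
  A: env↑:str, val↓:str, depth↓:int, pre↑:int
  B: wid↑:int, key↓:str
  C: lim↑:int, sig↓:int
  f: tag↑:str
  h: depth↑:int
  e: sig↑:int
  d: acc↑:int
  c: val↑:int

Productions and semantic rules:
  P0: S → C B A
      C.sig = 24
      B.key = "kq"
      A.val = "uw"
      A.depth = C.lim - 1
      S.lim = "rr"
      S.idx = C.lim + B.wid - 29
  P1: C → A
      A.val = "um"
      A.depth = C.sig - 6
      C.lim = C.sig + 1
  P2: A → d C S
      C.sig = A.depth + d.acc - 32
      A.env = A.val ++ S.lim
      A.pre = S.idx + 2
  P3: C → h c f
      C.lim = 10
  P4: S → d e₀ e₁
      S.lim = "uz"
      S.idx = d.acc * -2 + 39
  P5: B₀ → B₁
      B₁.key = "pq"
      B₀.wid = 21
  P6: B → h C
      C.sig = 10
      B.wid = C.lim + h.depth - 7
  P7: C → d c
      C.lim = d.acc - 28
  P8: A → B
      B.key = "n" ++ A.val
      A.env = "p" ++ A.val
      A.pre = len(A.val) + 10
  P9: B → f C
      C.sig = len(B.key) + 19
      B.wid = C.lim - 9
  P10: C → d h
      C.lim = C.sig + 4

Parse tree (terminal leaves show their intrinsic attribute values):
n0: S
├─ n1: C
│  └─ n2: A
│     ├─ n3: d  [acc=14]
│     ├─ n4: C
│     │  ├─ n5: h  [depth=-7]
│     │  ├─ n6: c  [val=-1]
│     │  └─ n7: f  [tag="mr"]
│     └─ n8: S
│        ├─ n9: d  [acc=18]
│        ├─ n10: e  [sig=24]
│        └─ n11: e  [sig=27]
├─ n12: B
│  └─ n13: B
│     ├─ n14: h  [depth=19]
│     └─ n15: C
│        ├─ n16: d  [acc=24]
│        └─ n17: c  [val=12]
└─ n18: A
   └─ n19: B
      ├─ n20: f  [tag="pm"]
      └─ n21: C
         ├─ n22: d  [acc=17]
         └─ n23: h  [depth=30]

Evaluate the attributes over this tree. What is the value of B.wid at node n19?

17

1. n1.sig = 24  [24]
2. n2.val = "um"  ["um"]
3. n2.depth = 18  [C.sig - 6]
4. n3.acc = 14  [terminal]
5. n4.sig = 0  [A.depth + d.acc - 32]
6. n5.depth = -7  [terminal]
7. n6.val = -1  [terminal]
8. n7.tag = "mr"  [terminal]
9. n4.lim = 10  [10]
10. n9.acc = 18  [terminal]
11. n10.sig = 24  [terminal]
12. n11.sig = 27  [terminal]
13. n8.lim = "uz"  ["uz"]
14. n8.idx = 3  [d.acc * -2 + 39]
15. n2.env = "umuz"  [A.val ++ S.lim]
16. n2.pre = 5  [S.idx + 2]
17. n1.lim = 25  [C.sig + 1]
18. n12.key = "kq"  ["kq"]
19. n13.key = "pq"  ["pq"]
20. n14.depth = 19  [terminal]
21. n15.sig = 10  [10]
22. n16.acc = 24  [terminal]
23. n17.val = 12  [terminal]
24. n15.lim = -4  [d.acc - 28]
25. n13.wid = 8  [C.lim + h.depth - 7]
26. n12.wid = 21  [21]
27. n18.val = "uw"  ["uw"]
28. n18.depth = 24  [C.lim - 1]
29. n19.key = "nuw"  ["n" ++ A.val]
30. n20.tag = "pm"  [terminal]
31. n21.sig = 22  [len(B.key) + 19]
32. n22.acc = 17  [terminal]
33. n23.depth = 30  [terminal]
34. n21.lim = 26  [C.sig + 4]
35. n19.wid = 17  [C.lim - 9]
36. n18.env = "puw"  ["p" ++ A.val]
37. n18.pre = 12  [len(A.val) + 10]
38. n0.lim = "rr"  ["rr"]
39. n0.idx = 17  [C.lim + B.wid - 29]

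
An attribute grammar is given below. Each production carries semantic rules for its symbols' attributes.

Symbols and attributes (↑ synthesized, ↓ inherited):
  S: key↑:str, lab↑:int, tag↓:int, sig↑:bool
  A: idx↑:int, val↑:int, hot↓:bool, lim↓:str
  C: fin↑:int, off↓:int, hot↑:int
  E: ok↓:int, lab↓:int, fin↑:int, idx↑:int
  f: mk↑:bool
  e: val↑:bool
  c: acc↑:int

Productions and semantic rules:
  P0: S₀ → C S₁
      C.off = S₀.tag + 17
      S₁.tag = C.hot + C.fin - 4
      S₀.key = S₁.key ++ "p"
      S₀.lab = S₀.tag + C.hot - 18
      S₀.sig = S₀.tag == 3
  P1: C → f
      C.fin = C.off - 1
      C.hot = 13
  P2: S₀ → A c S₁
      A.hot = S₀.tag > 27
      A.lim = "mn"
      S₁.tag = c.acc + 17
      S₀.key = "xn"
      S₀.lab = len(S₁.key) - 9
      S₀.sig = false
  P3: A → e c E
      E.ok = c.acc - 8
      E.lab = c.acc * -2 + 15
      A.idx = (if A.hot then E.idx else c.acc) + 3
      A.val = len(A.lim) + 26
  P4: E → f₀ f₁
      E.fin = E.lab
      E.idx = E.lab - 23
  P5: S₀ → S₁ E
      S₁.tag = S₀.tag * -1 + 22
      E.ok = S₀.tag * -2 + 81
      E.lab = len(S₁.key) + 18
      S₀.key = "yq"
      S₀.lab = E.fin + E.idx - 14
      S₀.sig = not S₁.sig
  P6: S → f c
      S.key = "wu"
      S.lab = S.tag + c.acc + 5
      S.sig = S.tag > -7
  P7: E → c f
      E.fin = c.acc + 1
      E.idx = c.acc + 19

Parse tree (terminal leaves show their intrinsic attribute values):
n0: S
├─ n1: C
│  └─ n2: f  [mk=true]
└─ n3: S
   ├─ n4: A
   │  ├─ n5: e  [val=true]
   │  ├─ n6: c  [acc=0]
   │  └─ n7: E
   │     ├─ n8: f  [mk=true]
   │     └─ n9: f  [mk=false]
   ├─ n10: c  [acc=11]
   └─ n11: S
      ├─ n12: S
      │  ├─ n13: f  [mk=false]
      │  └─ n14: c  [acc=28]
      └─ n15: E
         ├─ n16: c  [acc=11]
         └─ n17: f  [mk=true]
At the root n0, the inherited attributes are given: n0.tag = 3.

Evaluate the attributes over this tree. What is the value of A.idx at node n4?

1. n0.tag = 3  [given at root]
2. n1.off = 20  [S₀.tag + 17]
3. n2.mk = true  [terminal]
4. n1.fin = 19  [C.off - 1]
5. n1.hot = 13  [13]
6. n3.tag = 28  [C.hot + C.fin - 4]
7. n4.hot = true  [S₀.tag > 27]
8. n4.lim = "mn"  ["mn"]
9. n5.val = true  [terminal]
10. n6.acc = 0  [terminal]
11. n7.ok = -8  [c.acc - 8]
12. n7.lab = 15  [c.acc * -2 + 15]
13. n8.mk = true  [terminal]
14. n9.mk = false  [terminal]
15. n7.fin = 15  [E.lab]
16. n7.idx = -8  [E.lab - 23]
17. n4.idx = -5  [(if A.hot then E.idx else c.acc) + 3]
18. n4.val = 28  [len(A.lim) + 26]
19. n10.acc = 11  [terminal]
20. n11.tag = 28  [c.acc + 17]
21. n12.tag = -6  [S₀.tag * -1 + 22]
22. n13.mk = false  [terminal]
23. n14.acc = 28  [terminal]
24. n12.key = "wu"  ["wu"]
25. n12.lab = 27  [S.tag + c.acc + 5]
26. n12.sig = true  [S.tag > -7]
27. n15.ok = 25  [S₀.tag * -2 + 81]
28. n15.lab = 20  [len(S₁.key) + 18]
29. n16.acc = 11  [terminal]
30. n17.mk = true  [terminal]
31. n15.fin = 12  [c.acc + 1]
32. n15.idx = 30  [c.acc + 19]
33. n11.key = "yq"  ["yq"]
34. n11.lab = 28  [E.fin + E.idx - 14]
35. n11.sig = false  [not S₁.sig]
36. n3.key = "xn"  ["xn"]
37. n3.lab = -7  [len(S₁.key) - 9]
38. n3.sig = false  [false]
39. n0.key = "xnp"  [S₁.key ++ "p"]
40. n0.lab = -2  [S₀.tag + C.hot - 18]
41. n0.sig = true  [S₀.tag == 3]

-5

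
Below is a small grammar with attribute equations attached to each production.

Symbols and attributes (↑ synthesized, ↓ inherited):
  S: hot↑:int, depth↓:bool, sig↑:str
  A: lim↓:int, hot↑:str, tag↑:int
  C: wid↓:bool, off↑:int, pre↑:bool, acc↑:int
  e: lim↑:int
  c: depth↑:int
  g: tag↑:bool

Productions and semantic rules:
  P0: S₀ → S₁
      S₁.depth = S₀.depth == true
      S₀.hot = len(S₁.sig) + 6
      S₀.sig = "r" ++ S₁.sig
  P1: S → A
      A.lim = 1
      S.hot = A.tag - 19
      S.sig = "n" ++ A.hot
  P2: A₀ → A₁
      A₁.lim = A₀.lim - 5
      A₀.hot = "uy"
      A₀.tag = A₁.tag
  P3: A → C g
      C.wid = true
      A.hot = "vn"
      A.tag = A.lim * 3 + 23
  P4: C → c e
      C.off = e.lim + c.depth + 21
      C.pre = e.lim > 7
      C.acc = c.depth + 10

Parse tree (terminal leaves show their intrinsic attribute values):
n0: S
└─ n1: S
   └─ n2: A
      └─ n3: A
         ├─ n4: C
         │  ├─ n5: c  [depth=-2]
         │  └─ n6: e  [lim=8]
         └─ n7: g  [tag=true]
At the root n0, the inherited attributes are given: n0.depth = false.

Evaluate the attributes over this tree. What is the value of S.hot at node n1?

1. n0.depth = false  [given at root]
2. n1.depth = false  [S₀.depth == true]
3. n2.lim = 1  [1]
4. n3.lim = -4  [A₀.lim - 5]
5. n4.wid = true  [true]
6. n5.depth = -2  [terminal]
7. n6.lim = 8  [terminal]
8. n4.off = 27  [e.lim + c.depth + 21]
9. n4.pre = true  [e.lim > 7]
10. n4.acc = 8  [c.depth + 10]
11. n7.tag = true  [terminal]
12. n3.hot = "vn"  ["vn"]
13. n3.tag = 11  [A.lim * 3 + 23]
14. n2.hot = "uy"  ["uy"]
15. n2.tag = 11  [A₁.tag]
16. n1.hot = -8  [A.tag - 19]
17. n1.sig = "nuy"  ["n" ++ A.hot]
18. n0.hot = 9  [len(S₁.sig) + 6]
19. n0.sig = "rnuy"  ["r" ++ S₁.sig]

-8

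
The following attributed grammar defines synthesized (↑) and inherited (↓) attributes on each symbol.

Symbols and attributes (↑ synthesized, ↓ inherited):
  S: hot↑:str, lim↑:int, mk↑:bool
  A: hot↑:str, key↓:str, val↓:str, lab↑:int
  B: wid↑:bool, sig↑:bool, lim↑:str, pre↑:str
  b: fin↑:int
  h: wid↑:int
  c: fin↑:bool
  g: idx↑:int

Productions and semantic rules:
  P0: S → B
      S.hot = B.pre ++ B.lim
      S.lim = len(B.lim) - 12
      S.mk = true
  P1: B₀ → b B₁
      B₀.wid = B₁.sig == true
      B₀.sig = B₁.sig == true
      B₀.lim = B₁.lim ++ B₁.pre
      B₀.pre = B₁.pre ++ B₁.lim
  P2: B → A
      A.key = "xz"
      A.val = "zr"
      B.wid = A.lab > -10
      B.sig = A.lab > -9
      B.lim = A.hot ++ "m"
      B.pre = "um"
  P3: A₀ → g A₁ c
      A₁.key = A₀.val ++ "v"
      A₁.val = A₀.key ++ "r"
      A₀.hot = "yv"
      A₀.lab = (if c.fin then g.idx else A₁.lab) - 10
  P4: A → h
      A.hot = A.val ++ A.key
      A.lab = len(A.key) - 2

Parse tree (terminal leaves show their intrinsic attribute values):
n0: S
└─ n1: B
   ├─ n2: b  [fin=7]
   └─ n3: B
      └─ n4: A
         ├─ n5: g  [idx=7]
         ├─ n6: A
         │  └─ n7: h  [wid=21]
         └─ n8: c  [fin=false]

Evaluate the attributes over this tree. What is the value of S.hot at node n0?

"umyvmyvmum"

1. n2.fin = 7  [terminal]
2. n4.key = "xz"  ["xz"]
3. n4.val = "zr"  ["zr"]
4. n5.idx = 7  [terminal]
5. n6.key = "zrv"  [A₀.val ++ "v"]
6. n6.val = "xzr"  [A₀.key ++ "r"]
7. n7.wid = 21  [terminal]
8. n6.hot = "xzrzrv"  [A.val ++ A.key]
9. n6.lab = 1  [len(A.key) - 2]
10. n8.fin = false  [terminal]
11. n4.hot = "yv"  ["yv"]
12. n4.lab = -9  [(if c.fin then g.idx else A₁.lab) - 10]
13. n3.wid = true  [A.lab > -10]
14. n3.sig = false  [A.lab > -9]
15. n3.lim = "yvm"  [A.hot ++ "m"]
16. n3.pre = "um"  ["um"]
17. n1.wid = false  [B₁.sig == true]
18. n1.sig = false  [B₁.sig == true]
19. n1.lim = "yvmum"  [B₁.lim ++ B₁.pre]
20. n1.pre = "umyvm"  [B₁.pre ++ B₁.lim]
21. n0.hot = "umyvmyvmum"  [B.pre ++ B.lim]
22. n0.lim = -7  [len(B.lim) - 12]
23. n0.mk = true  [true]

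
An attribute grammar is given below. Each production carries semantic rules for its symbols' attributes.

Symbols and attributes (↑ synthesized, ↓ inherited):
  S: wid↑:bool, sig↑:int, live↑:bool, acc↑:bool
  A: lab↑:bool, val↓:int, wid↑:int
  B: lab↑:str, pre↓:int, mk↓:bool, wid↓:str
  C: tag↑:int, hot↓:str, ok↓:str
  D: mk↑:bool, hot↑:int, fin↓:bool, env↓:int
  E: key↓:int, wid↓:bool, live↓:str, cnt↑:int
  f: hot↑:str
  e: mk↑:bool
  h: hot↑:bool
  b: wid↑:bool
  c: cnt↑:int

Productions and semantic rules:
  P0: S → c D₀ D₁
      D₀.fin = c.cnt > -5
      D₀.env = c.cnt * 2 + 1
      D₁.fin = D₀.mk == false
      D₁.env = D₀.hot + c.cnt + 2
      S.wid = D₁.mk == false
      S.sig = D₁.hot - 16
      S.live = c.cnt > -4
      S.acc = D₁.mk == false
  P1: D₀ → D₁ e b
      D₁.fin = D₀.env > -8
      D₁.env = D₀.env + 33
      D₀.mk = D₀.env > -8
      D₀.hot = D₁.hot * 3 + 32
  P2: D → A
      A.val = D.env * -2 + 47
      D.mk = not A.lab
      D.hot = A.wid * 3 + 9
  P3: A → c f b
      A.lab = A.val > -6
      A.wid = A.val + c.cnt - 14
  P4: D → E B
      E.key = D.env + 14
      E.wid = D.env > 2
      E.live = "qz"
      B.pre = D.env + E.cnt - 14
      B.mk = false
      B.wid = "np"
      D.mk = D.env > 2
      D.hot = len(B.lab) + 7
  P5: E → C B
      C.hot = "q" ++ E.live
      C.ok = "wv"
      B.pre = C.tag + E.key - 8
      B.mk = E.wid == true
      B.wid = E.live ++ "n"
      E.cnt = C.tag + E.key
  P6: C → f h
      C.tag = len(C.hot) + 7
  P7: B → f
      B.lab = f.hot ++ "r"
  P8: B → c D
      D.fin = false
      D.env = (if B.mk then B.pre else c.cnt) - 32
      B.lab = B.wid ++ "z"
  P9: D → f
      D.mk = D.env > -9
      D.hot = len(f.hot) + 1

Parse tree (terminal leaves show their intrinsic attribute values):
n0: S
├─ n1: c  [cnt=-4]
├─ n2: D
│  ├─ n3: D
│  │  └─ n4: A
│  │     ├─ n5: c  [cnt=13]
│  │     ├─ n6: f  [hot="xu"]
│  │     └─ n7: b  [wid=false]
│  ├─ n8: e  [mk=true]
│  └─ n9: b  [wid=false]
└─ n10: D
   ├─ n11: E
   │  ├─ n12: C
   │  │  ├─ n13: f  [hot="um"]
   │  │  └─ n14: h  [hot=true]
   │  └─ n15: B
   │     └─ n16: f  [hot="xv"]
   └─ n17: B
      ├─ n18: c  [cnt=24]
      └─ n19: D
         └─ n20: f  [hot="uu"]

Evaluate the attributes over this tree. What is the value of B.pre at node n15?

19

1. n1.cnt = -4  [terminal]
2. n2.fin = true  [c.cnt > -5]
3. n2.env = -7  [c.cnt * 2 + 1]
4. n3.fin = true  [D₀.env > -8]
5. n3.env = 26  [D₀.env + 33]
6. n4.val = -5  [D.env * -2 + 47]
7. n5.cnt = 13  [terminal]
8. n6.hot = "xu"  [terminal]
9. n7.wid = false  [terminal]
10. n4.lab = true  [A.val > -6]
11. n4.wid = -6  [A.val + c.cnt - 14]
12. n3.mk = false  [not A.lab]
13. n3.hot = -9  [A.wid * 3 + 9]
14. n8.mk = true  [terminal]
15. n9.wid = false  [terminal]
16. n2.mk = true  [D₀.env > -8]
17. n2.hot = 5  [D₁.hot * 3 + 32]
18. n10.fin = false  [D₀.mk == false]
19. n10.env = 3  [D₀.hot + c.cnt + 2]
20. n11.key = 17  [D.env + 14]
21. n11.wid = true  [D.env > 2]
22. n11.live = "qz"  ["qz"]
23. n12.hot = "qqz"  ["q" ++ E.live]
24. n12.ok = "wv"  ["wv"]
25. n13.hot = "um"  [terminal]
26. n14.hot = true  [terminal]
27. n12.tag = 10  [len(C.hot) + 7]
28. n15.pre = 19  [C.tag + E.key - 8]
29. n15.mk = true  [E.wid == true]
30. n15.wid = "qzn"  [E.live ++ "n"]
31. n16.hot = "xv"  [terminal]
32. n15.lab = "xvr"  [f.hot ++ "r"]
33. n11.cnt = 27  [C.tag + E.key]
34. n17.pre = 16  [D.env + E.cnt - 14]
35. n17.mk = false  [false]
36. n17.wid = "np"  ["np"]
37. n18.cnt = 24  [terminal]
38. n19.fin = false  [false]
39. n19.env = -8  [(if B.mk then B.pre else c.cnt) - 32]
40. n20.hot = "uu"  [terminal]
41. n19.mk = true  [D.env > -9]
42. n19.hot = 3  [len(f.hot) + 1]
43. n17.lab = "npz"  [B.wid ++ "z"]
44. n10.mk = true  [D.env > 2]
45. n10.hot = 10  [len(B.lab) + 7]
46. n0.wid = false  [D₁.mk == false]
47. n0.sig = -6  [D₁.hot - 16]
48. n0.live = false  [c.cnt > -4]
49. n0.acc = false  [D₁.mk == false]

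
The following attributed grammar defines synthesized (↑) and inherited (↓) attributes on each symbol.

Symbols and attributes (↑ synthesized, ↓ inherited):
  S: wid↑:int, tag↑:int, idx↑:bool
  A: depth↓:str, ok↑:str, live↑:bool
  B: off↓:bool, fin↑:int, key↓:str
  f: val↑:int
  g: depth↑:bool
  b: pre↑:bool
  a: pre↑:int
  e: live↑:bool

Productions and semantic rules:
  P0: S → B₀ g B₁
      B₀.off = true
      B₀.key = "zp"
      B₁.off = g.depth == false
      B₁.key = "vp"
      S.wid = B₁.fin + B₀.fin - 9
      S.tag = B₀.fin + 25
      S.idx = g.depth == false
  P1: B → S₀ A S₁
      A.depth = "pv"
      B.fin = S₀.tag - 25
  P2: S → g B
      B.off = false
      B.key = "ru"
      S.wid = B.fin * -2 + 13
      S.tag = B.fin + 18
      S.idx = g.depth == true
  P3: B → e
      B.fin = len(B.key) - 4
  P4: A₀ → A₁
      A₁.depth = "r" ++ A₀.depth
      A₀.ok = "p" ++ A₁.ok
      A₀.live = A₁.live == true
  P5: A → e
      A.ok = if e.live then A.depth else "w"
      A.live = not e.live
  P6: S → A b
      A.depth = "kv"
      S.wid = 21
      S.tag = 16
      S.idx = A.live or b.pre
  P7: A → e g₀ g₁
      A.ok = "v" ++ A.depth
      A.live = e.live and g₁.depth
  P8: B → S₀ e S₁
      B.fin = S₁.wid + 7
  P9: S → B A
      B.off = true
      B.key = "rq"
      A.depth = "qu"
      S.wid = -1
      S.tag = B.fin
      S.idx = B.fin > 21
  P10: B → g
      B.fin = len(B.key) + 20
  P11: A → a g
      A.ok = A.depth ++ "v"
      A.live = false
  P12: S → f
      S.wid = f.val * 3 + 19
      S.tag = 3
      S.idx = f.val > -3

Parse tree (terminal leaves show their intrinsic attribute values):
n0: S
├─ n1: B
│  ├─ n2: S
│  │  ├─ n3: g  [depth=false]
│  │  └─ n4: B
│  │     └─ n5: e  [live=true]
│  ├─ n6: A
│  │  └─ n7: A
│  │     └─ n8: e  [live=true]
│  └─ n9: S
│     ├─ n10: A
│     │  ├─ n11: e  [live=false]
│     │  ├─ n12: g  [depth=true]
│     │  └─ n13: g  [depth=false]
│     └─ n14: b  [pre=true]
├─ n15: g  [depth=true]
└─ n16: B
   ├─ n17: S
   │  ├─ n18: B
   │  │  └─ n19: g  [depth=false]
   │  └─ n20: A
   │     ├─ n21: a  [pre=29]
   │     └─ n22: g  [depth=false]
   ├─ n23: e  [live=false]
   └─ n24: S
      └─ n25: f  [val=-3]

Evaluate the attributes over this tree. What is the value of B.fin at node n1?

1. n1.off = true  [true]
2. n1.key = "zp"  ["zp"]
3. n3.depth = false  [terminal]
4. n4.off = false  [false]
5. n4.key = "ru"  ["ru"]
6. n5.live = true  [terminal]
7. n4.fin = -2  [len(B.key) - 4]
8. n2.wid = 17  [B.fin * -2 + 13]
9. n2.tag = 16  [B.fin + 18]
10. n2.idx = false  [g.depth == true]
11. n6.depth = "pv"  ["pv"]
12. n7.depth = "rpv"  ["r" ++ A₀.depth]
13. n8.live = true  [terminal]
14. n7.ok = "rpv"  [if e.live then A.depth else "w"]
15. n7.live = false  [not e.live]
16. n6.ok = "prpv"  ["p" ++ A₁.ok]
17. n6.live = false  [A₁.live == true]
18. n10.depth = "kv"  ["kv"]
19. n11.live = false  [terminal]
20. n12.depth = true  [terminal]
21. n13.depth = false  [terminal]
22. n10.ok = "vkv"  ["v" ++ A.depth]
23. n10.live = false  [e.live and g₁.depth]
24. n14.pre = true  [terminal]
25. n9.wid = 21  [21]
26. n9.tag = 16  [16]
27. n9.idx = true  [A.live or b.pre]
28. n1.fin = -9  [S₀.tag - 25]
29. n15.depth = true  [terminal]
30. n16.off = false  [g.depth == false]
31. n16.key = "vp"  ["vp"]
32. n18.off = true  [true]
33. n18.key = "rq"  ["rq"]
34. n19.depth = false  [terminal]
35. n18.fin = 22  [len(B.key) + 20]
36. n20.depth = "qu"  ["qu"]
37. n21.pre = 29  [terminal]
38. n22.depth = false  [terminal]
39. n20.ok = "quv"  [A.depth ++ "v"]
40. n20.live = false  [false]
41. n17.wid = -1  [-1]
42. n17.tag = 22  [B.fin]
43. n17.idx = true  [B.fin > 21]
44. n23.live = false  [terminal]
45. n25.val = -3  [terminal]
46. n24.wid = 10  [f.val * 3 + 19]
47. n24.tag = 3  [3]
48. n24.idx = false  [f.val > -3]
49. n16.fin = 17  [S₁.wid + 7]
50. n0.wid = -1  [B₁.fin + B₀.fin - 9]
51. n0.tag = 16  [B₀.fin + 25]
52. n0.idx = false  [g.depth == false]

-9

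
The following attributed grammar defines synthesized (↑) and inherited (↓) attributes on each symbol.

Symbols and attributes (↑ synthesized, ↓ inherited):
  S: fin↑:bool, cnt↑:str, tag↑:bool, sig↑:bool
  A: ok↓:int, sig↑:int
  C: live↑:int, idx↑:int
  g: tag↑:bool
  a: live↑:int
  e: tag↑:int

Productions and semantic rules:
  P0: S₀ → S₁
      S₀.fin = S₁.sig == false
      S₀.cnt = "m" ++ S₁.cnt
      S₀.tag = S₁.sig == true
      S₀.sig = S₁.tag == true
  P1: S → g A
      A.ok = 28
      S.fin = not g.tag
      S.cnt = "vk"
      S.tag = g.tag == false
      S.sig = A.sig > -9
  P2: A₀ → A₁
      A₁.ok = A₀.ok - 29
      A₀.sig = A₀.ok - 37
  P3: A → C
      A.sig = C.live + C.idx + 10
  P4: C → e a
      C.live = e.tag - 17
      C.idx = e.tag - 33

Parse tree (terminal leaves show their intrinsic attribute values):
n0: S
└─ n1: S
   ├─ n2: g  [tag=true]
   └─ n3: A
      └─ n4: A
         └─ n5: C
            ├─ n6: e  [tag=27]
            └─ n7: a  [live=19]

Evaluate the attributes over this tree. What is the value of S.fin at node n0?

1. n2.tag = true  [terminal]
2. n3.ok = 28  [28]
3. n4.ok = -1  [A₀.ok - 29]
4. n6.tag = 27  [terminal]
5. n7.live = 19  [terminal]
6. n5.live = 10  [e.tag - 17]
7. n5.idx = -6  [e.tag - 33]
8. n4.sig = 14  [C.live + C.idx + 10]
9. n3.sig = -9  [A₀.ok - 37]
10. n1.fin = false  [not g.tag]
11. n1.cnt = "vk"  ["vk"]
12. n1.tag = false  [g.tag == false]
13. n1.sig = false  [A.sig > -9]
14. n0.fin = true  [S₁.sig == false]
15. n0.cnt = "mvk"  ["m" ++ S₁.cnt]
16. n0.tag = false  [S₁.sig == true]
17. n0.sig = false  [S₁.tag == true]

true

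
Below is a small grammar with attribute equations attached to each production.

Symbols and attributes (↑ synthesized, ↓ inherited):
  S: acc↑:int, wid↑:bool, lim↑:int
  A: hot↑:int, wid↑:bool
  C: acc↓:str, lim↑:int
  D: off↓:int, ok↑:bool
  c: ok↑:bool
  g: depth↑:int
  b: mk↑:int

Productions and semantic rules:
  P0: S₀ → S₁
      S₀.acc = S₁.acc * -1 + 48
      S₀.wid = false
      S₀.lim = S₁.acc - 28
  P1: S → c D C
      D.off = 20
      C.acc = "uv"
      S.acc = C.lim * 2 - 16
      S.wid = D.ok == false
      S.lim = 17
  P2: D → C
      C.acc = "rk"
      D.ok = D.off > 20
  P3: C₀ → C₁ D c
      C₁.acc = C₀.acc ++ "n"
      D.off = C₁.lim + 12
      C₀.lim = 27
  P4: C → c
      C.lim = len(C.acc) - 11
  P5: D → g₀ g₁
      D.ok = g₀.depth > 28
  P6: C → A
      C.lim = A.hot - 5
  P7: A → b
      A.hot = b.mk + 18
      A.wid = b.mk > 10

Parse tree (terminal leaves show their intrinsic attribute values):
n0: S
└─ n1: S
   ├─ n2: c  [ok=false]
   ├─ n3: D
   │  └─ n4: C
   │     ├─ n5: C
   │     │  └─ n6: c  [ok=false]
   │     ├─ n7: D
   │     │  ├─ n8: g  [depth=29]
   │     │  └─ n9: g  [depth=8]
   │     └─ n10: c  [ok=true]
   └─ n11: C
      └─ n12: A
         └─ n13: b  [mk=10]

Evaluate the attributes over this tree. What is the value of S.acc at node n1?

1. n2.ok = false  [terminal]
2. n3.off = 20  [20]
3. n4.acc = "rk"  ["rk"]
4. n5.acc = "rkn"  [C₀.acc ++ "n"]
5. n6.ok = false  [terminal]
6. n5.lim = -8  [len(C.acc) - 11]
7. n7.off = 4  [C₁.lim + 12]
8. n8.depth = 29  [terminal]
9. n9.depth = 8  [terminal]
10. n7.ok = true  [g₀.depth > 28]
11. n10.ok = true  [terminal]
12. n4.lim = 27  [27]
13. n3.ok = false  [D.off > 20]
14. n11.acc = "uv"  ["uv"]
15. n13.mk = 10  [terminal]
16. n12.hot = 28  [b.mk + 18]
17. n12.wid = false  [b.mk > 10]
18. n11.lim = 23  [A.hot - 5]
19. n1.acc = 30  [C.lim * 2 - 16]
20. n1.wid = true  [D.ok == false]
21. n1.lim = 17  [17]
22. n0.acc = 18  [S₁.acc * -1 + 48]
23. n0.wid = false  [false]
24. n0.lim = 2  [S₁.acc - 28]

30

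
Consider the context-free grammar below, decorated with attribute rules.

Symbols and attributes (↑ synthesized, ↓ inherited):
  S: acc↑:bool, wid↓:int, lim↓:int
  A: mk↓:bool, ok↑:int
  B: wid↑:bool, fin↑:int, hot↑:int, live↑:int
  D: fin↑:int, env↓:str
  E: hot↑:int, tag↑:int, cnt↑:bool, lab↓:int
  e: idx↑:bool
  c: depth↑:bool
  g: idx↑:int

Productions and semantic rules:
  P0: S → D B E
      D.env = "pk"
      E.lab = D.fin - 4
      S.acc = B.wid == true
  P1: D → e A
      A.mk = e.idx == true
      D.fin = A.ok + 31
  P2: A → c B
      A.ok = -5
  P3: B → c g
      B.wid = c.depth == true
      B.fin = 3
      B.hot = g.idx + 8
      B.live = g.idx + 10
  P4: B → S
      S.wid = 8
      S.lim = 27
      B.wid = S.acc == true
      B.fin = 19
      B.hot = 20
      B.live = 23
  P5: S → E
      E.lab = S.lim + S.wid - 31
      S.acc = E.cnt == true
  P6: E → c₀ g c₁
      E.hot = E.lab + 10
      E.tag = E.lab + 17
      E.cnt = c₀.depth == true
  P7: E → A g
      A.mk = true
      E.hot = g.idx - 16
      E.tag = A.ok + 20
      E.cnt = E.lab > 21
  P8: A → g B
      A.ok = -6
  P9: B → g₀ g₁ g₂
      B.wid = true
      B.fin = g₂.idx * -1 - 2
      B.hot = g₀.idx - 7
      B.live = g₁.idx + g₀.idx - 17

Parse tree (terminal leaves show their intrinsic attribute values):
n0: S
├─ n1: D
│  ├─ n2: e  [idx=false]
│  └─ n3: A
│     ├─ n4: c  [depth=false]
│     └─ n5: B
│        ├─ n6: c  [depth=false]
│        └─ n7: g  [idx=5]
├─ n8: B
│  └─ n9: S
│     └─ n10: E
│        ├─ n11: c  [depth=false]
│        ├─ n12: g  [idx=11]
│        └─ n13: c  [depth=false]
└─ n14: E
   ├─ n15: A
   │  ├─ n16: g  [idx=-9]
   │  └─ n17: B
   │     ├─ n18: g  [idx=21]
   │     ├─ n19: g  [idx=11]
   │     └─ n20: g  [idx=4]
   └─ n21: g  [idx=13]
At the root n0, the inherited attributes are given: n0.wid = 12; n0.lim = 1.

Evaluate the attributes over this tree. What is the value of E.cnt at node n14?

1. n0.wid = 12  [given at root]
2. n0.lim = 1  [given at root]
3. n1.env = "pk"  ["pk"]
4. n2.idx = false  [terminal]
5. n3.mk = false  [e.idx == true]
6. n4.depth = false  [terminal]
7. n6.depth = false  [terminal]
8. n7.idx = 5  [terminal]
9. n5.wid = false  [c.depth == true]
10. n5.fin = 3  [3]
11. n5.hot = 13  [g.idx + 8]
12. n5.live = 15  [g.idx + 10]
13. n3.ok = -5  [-5]
14. n1.fin = 26  [A.ok + 31]
15. n9.wid = 8  [8]
16. n9.lim = 27  [27]
17. n10.lab = 4  [S.lim + S.wid - 31]
18. n11.depth = false  [terminal]
19. n12.idx = 11  [terminal]
20. n13.depth = false  [terminal]
21. n10.hot = 14  [E.lab + 10]
22. n10.tag = 21  [E.lab + 17]
23. n10.cnt = false  [c₀.depth == true]
24. n9.acc = false  [E.cnt == true]
25. n8.wid = false  [S.acc == true]
26. n8.fin = 19  [19]
27. n8.hot = 20  [20]
28. n8.live = 23  [23]
29. n14.lab = 22  [D.fin - 4]
30. n15.mk = true  [true]
31. n16.idx = -9  [terminal]
32. n18.idx = 21  [terminal]
33. n19.idx = 11  [terminal]
34. n20.idx = 4  [terminal]
35. n17.wid = true  [true]
36. n17.fin = -6  [g₂.idx * -1 - 2]
37. n17.hot = 14  [g₀.idx - 7]
38. n17.live = 15  [g₁.idx + g₀.idx - 17]
39. n15.ok = -6  [-6]
40. n21.idx = 13  [terminal]
41. n14.hot = -3  [g.idx - 16]
42. n14.tag = 14  [A.ok + 20]
43. n14.cnt = true  [E.lab > 21]
44. n0.acc = false  [B.wid == true]

true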